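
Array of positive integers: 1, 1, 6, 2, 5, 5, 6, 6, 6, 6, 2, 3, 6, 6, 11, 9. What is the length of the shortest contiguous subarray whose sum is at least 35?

5

add 1: running sum 1 < 35
add 1: running sum 2 < 35
add 6: running sum 8 < 35
add 2: running sum 10 < 35
add 5: running sum 15 < 35
add 5: running sum 20 < 35
add 6: running sum 26 < 35
add 6: running sum 32 < 35
end 8: [6, 2, 5, 5, 6, 6, 6] sum 36, len 7
end 9: [2, 5, 5, 6, 6, 6, 6] sum 36, len 7
end 10: [5, 5, 6, 6, 6, 6, 2] sum 36, len 7
end 11: [5, 5, 6, 6, 6, 6, 2, 3] sum 39, len 8
end 12: [6, 6, 6, 6, 2, 3, 6] sum 35, len 7
end 13: [6, 6, 6, 2, 3, 6, 6] sum 35, len 7
end 14: [6, 6, 2, 3, 6, 6, 11] sum 40, len 7
end 15: [3, 6, 6, 11, 9] sum 35, len 5
Shortest qualifying length: 5.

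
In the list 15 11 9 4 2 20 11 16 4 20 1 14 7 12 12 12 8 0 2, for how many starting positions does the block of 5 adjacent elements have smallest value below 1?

(15, 11, 9, 4, 2) → min 2
(11, 9, 4, 2, 20) → min 2
(9, 4, 2, 20, 11) → min 2
(4, 2, 20, 11, 16) → min 2
(2, 20, 11, 16, 4) → min 2
(20, 11, 16, 4, 20) → min 4
(11, 16, 4, 20, 1) → min 1
(16, 4, 20, 1, 14) → min 1
(4, 20, 1, 14, 7) → min 1
(20, 1, 14, 7, 12) → min 1
(1, 14, 7, 12, 12) → min 1
(14, 7, 12, 12, 12) → min 7
(7, 12, 12, 12, 8) → min 7
(12, 12, 12, 8, 0) → min 0  < 1 ✓
(12, 12, 8, 0, 2) → min 0  < 1 ✓
2 windows satisfy the condition.

2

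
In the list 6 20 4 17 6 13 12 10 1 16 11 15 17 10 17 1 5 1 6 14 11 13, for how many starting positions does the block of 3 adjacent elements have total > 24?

15

[6, 20, 4] → sum 30  > 24 ✓
[20, 4, 17] → sum 41  > 24 ✓
[4, 17, 6] → sum 27  > 24 ✓
[17, 6, 13] → sum 36  > 24 ✓
[6, 13, 12] → sum 31  > 24 ✓
[13, 12, 10] → sum 35  > 24 ✓
[12, 10, 1] → sum 23
[10, 1, 16] → sum 27  > 24 ✓
[1, 16, 11] → sum 28  > 24 ✓
[16, 11, 15] → sum 42  > 24 ✓
[11, 15, 17] → sum 43  > 24 ✓
[15, 17, 10] → sum 42  > 24 ✓
[17, 10, 17] → sum 44  > 24 ✓
[10, 17, 1] → sum 28  > 24 ✓
[17, 1, 5] → sum 23
[1, 5, 1] → sum 7
[5, 1, 6] → sum 12
[1, 6, 14] → sum 21
[6, 14, 11] → sum 31  > 24 ✓
[14, 11, 13] → sum 38  > 24 ✓
15 windows satisfy the condition.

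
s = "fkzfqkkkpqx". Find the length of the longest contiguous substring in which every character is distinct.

[f] len 1
[f, k] len 2
[f, k, z] len 3
[k, z, f] len 3
[k, z, f, q] len 4
[z, f, q, k] len 4
[k] len 1
[k] len 1
[k, p] len 2
[k, p, q] len 3
[k, p, q, x] len 4
Longest all-distinct length: 4.

4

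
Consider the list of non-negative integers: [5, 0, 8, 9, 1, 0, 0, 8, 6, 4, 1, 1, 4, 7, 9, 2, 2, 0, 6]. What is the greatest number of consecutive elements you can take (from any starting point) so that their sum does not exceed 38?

11

Extend to the right; shrink from the left whenever the sum exceeds 38:
[5] sum 5 len 1
[5, 0] sum 5 len 2
[5, 0, 8] sum 13 len 3
[5, 0, 8, 9] sum 22 len 4
[5, 0, 8, 9, 1] sum 23 len 5
[5, 0, 8, 9, 1, 0] sum 23 len 6
[5, 0, 8, 9, 1, 0, 0] sum 23 len 7
[5, 0, 8, 9, 1, 0, 0, 8] sum 31 len 8
[5, 0, 8, 9, 1, 0, 0, 8, 6] sum 37 len 9
[0, 8, 9, 1, 0, 0, 8, 6, 4] sum 36 len 9
[0, 8, 9, 1, 0, 0, 8, 6, 4, 1] sum 37 len 10
[0, 8, 9, 1, 0, 0, 8, 6, 4, 1, 1] sum 38 len 11
[9, 1, 0, 0, 8, 6, 4, 1, 1, 4] sum 34 len 10
[1, 0, 0, 8, 6, 4, 1, 1, 4, 7] sum 32 len 10
[6, 4, 1, 1, 4, 7, 9] sum 32 len 7
[6, 4, 1, 1, 4, 7, 9, 2] sum 34 len 8
[6, 4, 1, 1, 4, 7, 9, 2, 2] sum 36 len 9
[6, 4, 1, 1, 4, 7, 9, 2, 2, 0] sum 36 len 10
[4, 1, 1, 4, 7, 9, 2, 2, 0, 6] sum 36 len 10
Longest length seen: 11.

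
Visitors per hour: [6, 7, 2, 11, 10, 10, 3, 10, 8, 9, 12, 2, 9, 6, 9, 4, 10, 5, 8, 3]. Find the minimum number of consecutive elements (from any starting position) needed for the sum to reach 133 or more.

18

add 6: running sum 6 < 133
add 7: running sum 13 < 133
add 2: running sum 15 < 133
add 11: running sum 26 < 133
add 10: running sum 36 < 133
add 10: running sum 46 < 133
add 3: running sum 49 < 133
add 10: running sum 59 < 133
add 8: running sum 67 < 133
add 9: running sum 76 < 133
add 12: running sum 88 < 133
add 2: running sum 90 < 133
add 9: running sum 99 < 133
add 6: running sum 105 < 133
add 9: running sum 114 < 133
add 4: running sum 118 < 133
add 10: running sum 128 < 133
add 5: shortest ending here [6, 7, 2, 11, 10, 10, 3, 10, 8, 9, 12, 2, 9, 6, 9, 4, 10, 5] sum 133, len 18
add 8: shortest ending here [7, 2, 11, 10, 10, 3, 10, 8, 9, 12, 2, 9, 6, 9, 4, 10, 5, 8] sum 135, len 18
add 3: shortest ending here [7, 2, 11, 10, 10, 3, 10, 8, 9, 12, 2, 9, 6, 9, 4, 10, 5, 8, 3] sum 138, len 19
Shortest qualifying length: 18.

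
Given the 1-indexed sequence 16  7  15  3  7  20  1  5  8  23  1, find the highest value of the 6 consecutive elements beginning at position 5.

23

Elements at indices 5..10: 7, 20, 1, 5, 8, 23
max(7, 20, 1, 5, 8, 23) = 23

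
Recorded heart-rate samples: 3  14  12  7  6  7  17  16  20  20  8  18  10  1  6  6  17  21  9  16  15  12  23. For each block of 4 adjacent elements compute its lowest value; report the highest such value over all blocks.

16

[3, 14, 12, 7] → min 3
[14, 12, 7, 6] → min 6
[12, 7, 6, 7] → min 6
[7, 6, 7, 17] → min 6
[6, 7, 17, 16] → min 6
[7, 17, 16, 20] → min 7
[17, 16, 20, 20] → min 16
[16, 20, 20, 8] → min 8
[20, 20, 8, 18] → min 8
[20, 8, 18, 10] → min 8
[8, 18, 10, 1] → min 1
[18, 10, 1, 6] → min 1
[10, 1, 6, 6] → min 1
[1, 6, 6, 17] → min 1
[6, 6, 17, 21] → min 6
[6, 17, 21, 9] → min 6
[17, 21, 9, 16] → min 9
[21, 9, 16, 15] → min 9
[9, 16, 15, 12] → min 9
[16, 15, 12, 23] → min 12
Highest of these is 16.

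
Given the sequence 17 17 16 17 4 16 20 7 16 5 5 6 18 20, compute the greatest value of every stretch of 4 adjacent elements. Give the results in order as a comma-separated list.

(17, 17, 16, 17) → max 17
(17, 16, 17, 4) → max 17
(16, 17, 4, 16) → max 17
(17, 4, 16, 20) → max 20
(4, 16, 20, 7) → max 20
(16, 20, 7, 16) → max 20
(20, 7, 16, 5) → max 20
(7, 16, 5, 5) → max 16
(16, 5, 5, 6) → max 16
(5, 5, 6, 18) → max 18
(5, 6, 18, 20) → max 20

17, 17, 17, 20, 20, 20, 20, 16, 16, 18, 20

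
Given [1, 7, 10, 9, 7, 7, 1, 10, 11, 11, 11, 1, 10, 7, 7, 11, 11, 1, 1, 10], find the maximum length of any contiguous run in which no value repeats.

4

[1] len 1
[1, 7] len 2
[1, 7, 10] len 3
[1, 7, 10, 9] len 4
[10, 9, 7] len 3
[7] len 1
[7, 1] len 2
[7, 1, 10] len 3
[7, 1, 10, 11] len 4
[11] len 1
[11] len 1
[11, 1] len 2
[11, 1, 10] len 3
[11, 1, 10, 7] len 4
[7] len 1
[7, 11] len 2
[11] len 1
[11, 1] len 2
[1] len 1
[1, 10] len 2
Longest all-distinct length: 4.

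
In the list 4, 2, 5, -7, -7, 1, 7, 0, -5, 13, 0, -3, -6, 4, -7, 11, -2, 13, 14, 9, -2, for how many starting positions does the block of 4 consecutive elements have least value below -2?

4 2 5 -7 → min -7  < -2 ✓
2 5 -7 -7 → min -7  < -2 ✓
5 -7 -7 1 → min -7  < -2 ✓
-7 -7 1 7 → min -7  < -2 ✓
-7 1 7 0 → min -7  < -2 ✓
1 7 0 -5 → min -5  < -2 ✓
7 0 -5 13 → min -5  < -2 ✓
0 -5 13 0 → min -5  < -2 ✓
-5 13 0 -3 → min -5  < -2 ✓
13 0 -3 -6 → min -6  < -2 ✓
0 -3 -6 4 → min -6  < -2 ✓
-3 -6 4 -7 → min -7  < -2 ✓
-6 4 -7 11 → min -7  < -2 ✓
4 -7 11 -2 → min -7  < -2 ✓
-7 11 -2 13 → min -7  < -2 ✓
11 -2 13 14 → min -2
-2 13 14 9 → min -2
13 14 9 -2 → min -2
15 windows satisfy the condition.

15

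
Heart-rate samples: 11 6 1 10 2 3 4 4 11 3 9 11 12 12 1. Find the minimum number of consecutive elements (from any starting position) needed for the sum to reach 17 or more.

2

add 11: running sum 11 < 17
add 6: shortest ending here [11, 6] sum 17, len 2
add 1: shortest ending here [11, 6, 1] sum 18, len 3
add 10: shortest ending here [6, 1, 10] sum 17, len 3
add 2: shortest ending here [6, 1, 10, 2] sum 19, len 4
add 3: shortest ending here [6, 1, 10, 2, 3] sum 22, len 5
add 4: shortest ending here [10, 2, 3, 4] sum 19, len 4
add 4: shortest ending here [10, 2, 3, 4, 4] sum 23, len 5
add 11: shortest ending here [4, 4, 11] sum 19, len 3
add 3: shortest ending here [4, 11, 3] sum 18, len 3
add 9: shortest ending here [11, 3, 9] sum 23, len 3
add 11: shortest ending here [9, 11] sum 20, len 2
add 12: shortest ending here [11, 12] sum 23, len 2
add 12: shortest ending here [12, 12] sum 24, len 2
add 1: shortest ending here [12, 12, 1] sum 25, len 3
Shortest qualifying length: 2.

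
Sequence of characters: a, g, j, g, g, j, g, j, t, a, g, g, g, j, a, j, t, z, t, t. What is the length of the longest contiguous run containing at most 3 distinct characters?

add a: window [a] (1 distinct), len 1
add g: window [a, g] (2 distinct), len 2
add j: window [a, g, j] (3 distinct), len 3
add g: window [a, g, j, g] (3 distinct), len 4
add g: window [a, g, j, g, g] (3 distinct), len 5
add j: window [a, g, j, g, g, j] (3 distinct), len 6
add g: window [a, g, j, g, g, j, g] (3 distinct), len 7
add j: window [a, g, j, g, g, j, g, j] (3 distinct), len 8
add t: window [g, j, g, g, j, g, j, t] (3 distinct), len 8
add a: window [j, t, a] (3 distinct), len 3
add g: window [t, a, g] (3 distinct), len 3
add g: window [t, a, g, g] (3 distinct), len 4
add g: window [t, a, g, g, g] (3 distinct), len 5
add j: window [a, g, g, g, j] (3 distinct), len 5
add a: window [a, g, g, g, j, a] (3 distinct), len 6
add j: window [a, g, g, g, j, a, j] (3 distinct), len 7
add t: window [j, a, j, t] (3 distinct), len 4
add z: window [j, t, z] (3 distinct), len 3
add t: window [j, t, z, t] (3 distinct), len 4
add t: window [j, t, z, t, t] (3 distinct), len 5
Longest length with ≤3 distinct: 8.

8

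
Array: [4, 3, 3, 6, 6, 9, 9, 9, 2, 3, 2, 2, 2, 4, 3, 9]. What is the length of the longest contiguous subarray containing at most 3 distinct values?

8

add 4: window [4] (1 distinct), len 1
add 3: window [4, 3] (2 distinct), len 2
add 3: window [4, 3, 3] (2 distinct), len 3
add 6: window [4, 3, 3, 6] (3 distinct), len 4
add 6: window [4, 3, 3, 6, 6] (3 distinct), len 5
add 9: window [3, 3, 6, 6, 9] (3 distinct), len 5
add 9: window [3, 3, 6, 6, 9, 9] (3 distinct), len 6
add 9: window [3, 3, 6, 6, 9, 9, 9] (3 distinct), len 7
add 2: window [6, 6, 9, 9, 9, 2] (3 distinct), len 6
add 3: window [9, 9, 9, 2, 3] (3 distinct), len 5
add 2: window [9, 9, 9, 2, 3, 2] (3 distinct), len 6
add 2: window [9, 9, 9, 2, 3, 2, 2] (3 distinct), len 7
add 2: window [9, 9, 9, 2, 3, 2, 2, 2] (3 distinct), len 8
add 4: window [2, 3, 2, 2, 2, 4] (3 distinct), len 6
add 3: window [2, 3, 2, 2, 2, 4, 3] (3 distinct), len 7
add 9: window [4, 3, 9] (3 distinct), len 3
Longest length with ≤3 distinct: 8.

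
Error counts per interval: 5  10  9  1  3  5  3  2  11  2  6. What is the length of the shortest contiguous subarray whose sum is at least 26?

5

add 5: running sum 5 < 26
add 10: running sum 15 < 26
add 9: running sum 24 < 26
add 1: running sum 25 < 26
end 4: [5, 10, 9, 1, 3] sum 28, len 5
end 5: [10, 9, 1, 3, 5] sum 28, len 5
end 6: [10, 9, 1, 3, 5, 3] sum 31, len 6
end 7: [10, 9, 1, 3, 5, 3, 2] sum 33, len 7
end 8: [9, 1, 3, 5, 3, 2, 11] sum 34, len 7
end 9: [3, 5, 3, 2, 11, 2] sum 26, len 6
end 10: [5, 3, 2, 11, 2, 6] sum 29, len 6
Shortest qualifying length: 5.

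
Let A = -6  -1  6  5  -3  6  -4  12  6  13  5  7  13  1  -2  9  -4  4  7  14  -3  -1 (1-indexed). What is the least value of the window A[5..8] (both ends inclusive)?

Elements at indices 5..8: -3, 6, -4, 12
min(-3, 6, -4, 12) = -4

-4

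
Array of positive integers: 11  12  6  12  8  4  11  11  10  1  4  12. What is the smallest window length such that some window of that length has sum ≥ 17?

add 11: running sum 11 < 17
end 1: [11, 12] sum 23, len 2
end 2: [12, 6] sum 18, len 2
end 3: [6, 12] sum 18, len 2
end 4: [12, 8] sum 20, len 2
end 5: [12, 8, 4] sum 24, len 3
end 6: [8, 4, 11] sum 23, len 3
end 7: [11, 11] sum 22, len 2
end 8: [11, 10] sum 21, len 2
end 9: [11, 10, 1] sum 22, len 3
end 10: [11, 10, 1, 4] sum 26, len 4
end 11: [1, 4, 12] sum 17, len 3
Shortest qualifying length: 2.

2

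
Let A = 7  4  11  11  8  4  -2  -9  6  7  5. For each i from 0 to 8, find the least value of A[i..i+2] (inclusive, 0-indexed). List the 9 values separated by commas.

Sliding a size-3 window across the 11 values:
(7, 4, 11) → min 4
(4, 11, 11) → min 4
(11, 11, 8) → min 8
(11, 8, 4) → min 4
(8, 4, -2) → min -2
(4, -2, -9) → min -9
(-2, -9, 6) → min -9
(-9, 6, 7) → min -9
(6, 7, 5) → min 5

4, 4, 8, 4, -2, -9, -9, -9, 5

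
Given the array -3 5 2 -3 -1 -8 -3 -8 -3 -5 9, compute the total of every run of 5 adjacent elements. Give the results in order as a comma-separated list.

0, -5, -13, -23, -23, -27, -10

[-3, 5, 2, -3, -1] → sum 0
[5, 2, -3, -1, -8] → sum -5
[2, -3, -1, -8, -3] → sum -13
[-3, -1, -8, -3, -8] → sum -23
[-1, -8, -3, -8, -3] → sum -23
[-8, -3, -8, -3, -5] → sum -27
[-3, -8, -3, -5, 9] → sum -10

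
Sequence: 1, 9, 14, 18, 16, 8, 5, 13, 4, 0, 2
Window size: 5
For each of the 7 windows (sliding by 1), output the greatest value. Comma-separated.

Sliding a size-5 window across the 11 values:
[1, 9, 14, 18, 16] → max 18
[9, 14, 18, 16, 8] → max 18
[14, 18, 16, 8, 5] → max 18
[18, 16, 8, 5, 13] → max 18
[16, 8, 5, 13, 4] → max 16
[8, 5, 13, 4, 0] → max 13
[5, 13, 4, 0, 2] → max 13

18, 18, 18, 18, 16, 13, 13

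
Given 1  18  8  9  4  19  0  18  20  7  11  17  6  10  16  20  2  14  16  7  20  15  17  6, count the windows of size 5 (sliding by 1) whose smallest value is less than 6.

12

(1, 18, 8, 9, 4) → min 1  < 6 ✓
(18, 8, 9, 4, 19) → min 4  < 6 ✓
(8, 9, 4, 19, 0) → min 0  < 6 ✓
(9, 4, 19, 0, 18) → min 0  < 6 ✓
(4, 19, 0, 18, 20) → min 0  < 6 ✓
(19, 0, 18, 20, 7) → min 0  < 6 ✓
(0, 18, 20, 7, 11) → min 0  < 6 ✓
(18, 20, 7, 11, 17) → min 7
(20, 7, 11, 17, 6) → min 6
(7, 11, 17, 6, 10) → min 6
(11, 17, 6, 10, 16) → min 6
(17, 6, 10, 16, 20) → min 6
(6, 10, 16, 20, 2) → min 2  < 6 ✓
(10, 16, 20, 2, 14) → min 2  < 6 ✓
(16, 20, 2, 14, 16) → min 2  < 6 ✓
(20, 2, 14, 16, 7) → min 2  < 6 ✓
(2, 14, 16, 7, 20) → min 2  < 6 ✓
(14, 16, 7, 20, 15) → min 7
(16, 7, 20, 15, 17) → min 7
(7, 20, 15, 17, 6) → min 6
12 windows satisfy the condition.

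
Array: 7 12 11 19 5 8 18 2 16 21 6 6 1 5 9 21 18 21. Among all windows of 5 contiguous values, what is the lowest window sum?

Window sums for each of the 14 positions:
[7, 12, 11, 19, 5] → sum 54
[12, 11, 19, 5, 8] → sum 55
[11, 19, 5, 8, 18] → sum 61
[19, 5, 8, 18, 2] → sum 52
[5, 8, 18, 2, 16] → sum 49
[8, 18, 2, 16, 21] → sum 65
[18, 2, 16, 21, 6] → sum 63
[2, 16, 21, 6, 6] → sum 51
[16, 21, 6, 6, 1] → sum 50
[21, 6, 6, 1, 5] → sum 39
[6, 6, 1, 5, 9] → sum 27
[6, 1, 5, 9, 21] → sum 42
[1, 5, 9, 21, 18] → sum 54
[5, 9, 21, 18, 21] → sum 74
Lowest of these is 27.

27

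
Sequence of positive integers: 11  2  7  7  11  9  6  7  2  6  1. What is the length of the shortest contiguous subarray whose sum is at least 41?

add 11: running sum 11 < 41
add 2: running sum 13 < 41
add 7: running sum 20 < 41
add 7: running sum 27 < 41
add 11: running sum 38 < 41
end 5: [11, 2, 7, 7, 11, 9] sum 47, len 6
end 6: [2, 7, 7, 11, 9, 6] sum 42, len 6
end 7: [7, 7, 11, 9, 6, 7] sum 47, len 6
end 8: [7, 11, 9, 6, 7, 2] sum 42, len 6
end 9: [11, 9, 6, 7, 2, 6] sum 41, len 6
end 10: [11, 9, 6, 7, 2, 6, 1] sum 42, len 7
Shortest qualifying length: 6.

6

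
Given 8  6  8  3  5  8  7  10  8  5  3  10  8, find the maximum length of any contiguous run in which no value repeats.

add 8: [8] len 1
add 6: [8, 6] len 2
add 8 (repeat 8, move left end past it): [6, 8] len 2
add 3: [6, 8, 3] len 3
add 5: [6, 8, 3, 5] len 4
add 8 (repeat 8, move left end past it): [3, 5, 8] len 3
add 7: [3, 5, 8, 7] len 4
add 10: [3, 5, 8, 7, 10] len 5
add 8 (repeat 8, move left end past it): [7, 10, 8] len 3
add 5: [7, 10, 8, 5] len 4
add 3: [7, 10, 8, 5, 3] len 5
add 10 (repeat 10, move left end past it): [8, 5, 3, 10] len 4
add 8 (repeat 8, move left end past it): [5, 3, 10, 8] len 4
Longest all-distinct length: 5.

5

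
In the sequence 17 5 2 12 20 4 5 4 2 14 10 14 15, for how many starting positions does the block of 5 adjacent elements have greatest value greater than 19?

(17, 5, 2, 12, 20) → max 20  > 19 ✓
(5, 2, 12, 20, 4) → max 20  > 19 ✓
(2, 12, 20, 4, 5) → max 20  > 19 ✓
(12, 20, 4, 5, 4) → max 20  > 19 ✓
(20, 4, 5, 4, 2) → max 20  > 19 ✓
(4, 5, 4, 2, 14) → max 14
(5, 4, 2, 14, 10) → max 14
(4, 2, 14, 10, 14) → max 14
(2, 14, 10, 14, 15) → max 15
5 windows satisfy the condition.

5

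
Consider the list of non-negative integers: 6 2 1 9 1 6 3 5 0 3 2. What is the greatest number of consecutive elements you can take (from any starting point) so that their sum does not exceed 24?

Extend to the right; shrink from the left whenever the sum exceeds 24:
[6] sum 6 len 1
[6, 2] sum 8 len 2
[6, 2, 1] sum 9 len 3
[6, 2, 1, 9] sum 18 len 4
[6, 2, 1, 9, 1] sum 19 len 5
[2, 1, 9, 1, 6] sum 19 len 5
[2, 1, 9, 1, 6, 3] sum 22 len 6
[9, 1, 6, 3, 5] sum 24 len 5
[9, 1, 6, 3, 5, 0] sum 24 len 6
[1, 6, 3, 5, 0, 3] sum 18 len 6
[1, 6, 3, 5, 0, 3, 2] sum 20 len 7
Longest length seen: 7.

7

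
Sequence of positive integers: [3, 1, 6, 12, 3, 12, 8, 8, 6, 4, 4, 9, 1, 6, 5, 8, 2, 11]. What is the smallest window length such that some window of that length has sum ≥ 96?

add 3: running sum 3 < 96
add 1: running sum 4 < 96
add 6: running sum 10 < 96
add 12: running sum 22 < 96
add 3: running sum 25 < 96
add 12: running sum 37 < 96
add 8: running sum 45 < 96
add 8: running sum 53 < 96
add 6: running sum 59 < 96
add 4: running sum 63 < 96
add 4: running sum 67 < 96
add 9: running sum 76 < 96
add 1: running sum 77 < 96
add 6: running sum 83 < 96
add 5: running sum 88 < 96
add 8: shortest ending here [3, 1, 6, 12, 3, 12, 8, 8, 6, 4, 4, 9, 1, 6, 5, 8] sum 96, len 16
add 2: shortest ending here [3, 1, 6, 12, 3, 12, 8, 8, 6, 4, 4, 9, 1, 6, 5, 8, 2] sum 98, len 17
add 11: shortest ending here [12, 3, 12, 8, 8, 6, 4, 4, 9, 1, 6, 5, 8, 2, 11] sum 99, len 15
Shortest qualifying length: 15.

15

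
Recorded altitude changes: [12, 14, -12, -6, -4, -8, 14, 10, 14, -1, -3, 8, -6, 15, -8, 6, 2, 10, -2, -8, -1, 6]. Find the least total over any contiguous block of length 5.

12 14 -12 -6 -4 → sum 4
14 -12 -6 -4 -8 → sum -16
-12 -6 -4 -8 14 → sum -16
-6 -4 -8 14 10 → sum 6
-4 -8 14 10 14 → sum 26
-8 14 10 14 -1 → sum 29
14 10 14 -1 -3 → sum 34
10 14 -1 -3 8 → sum 28
14 -1 -3 8 -6 → sum 12
-1 -3 8 -6 15 → sum 13
-3 8 -6 15 -8 → sum 6
8 -6 15 -8 6 → sum 15
-6 15 -8 6 2 → sum 9
15 -8 6 2 10 → sum 25
-8 6 2 10 -2 → sum 8
6 2 10 -2 -8 → sum 8
2 10 -2 -8 -1 → sum 1
10 -2 -8 -1 6 → sum 5
Least of these is -16.

-16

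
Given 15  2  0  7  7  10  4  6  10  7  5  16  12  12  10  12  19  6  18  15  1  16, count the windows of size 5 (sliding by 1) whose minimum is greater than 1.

15 2 0 7 7 → min 0
2 0 7 7 10 → min 0
0 7 7 10 4 → min 0
7 7 10 4 6 → min 4  > 1 ✓
7 10 4 6 10 → min 4  > 1 ✓
10 4 6 10 7 → min 4  > 1 ✓
4 6 10 7 5 → min 4  > 1 ✓
6 10 7 5 16 → min 5  > 1 ✓
10 7 5 16 12 → min 5  > 1 ✓
7 5 16 12 12 → min 5  > 1 ✓
5 16 12 12 10 → min 5  > 1 ✓
16 12 12 10 12 → min 10  > 1 ✓
12 12 10 12 19 → min 10  > 1 ✓
12 10 12 19 6 → min 6  > 1 ✓
10 12 19 6 18 → min 6  > 1 ✓
12 19 6 18 15 → min 6  > 1 ✓
19 6 18 15 1 → min 1
6 18 15 1 16 → min 1
13 windows satisfy the condition.

13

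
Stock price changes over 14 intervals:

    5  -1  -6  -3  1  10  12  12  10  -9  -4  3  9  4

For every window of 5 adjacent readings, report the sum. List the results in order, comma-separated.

-4, 1, 14, 32, 45, 35, 21, 12, 9, 3

5 -1 -6 -3 1 → sum -4
-1 -6 -3 1 10 → sum 1
-6 -3 1 10 12 → sum 14
-3 1 10 12 12 → sum 32
1 10 12 12 10 → sum 45
10 12 12 10 -9 → sum 35
12 12 10 -9 -4 → sum 21
12 10 -9 -4 3 → sum 12
10 -9 -4 3 9 → sum 9
-9 -4 3 9 4 → sum 3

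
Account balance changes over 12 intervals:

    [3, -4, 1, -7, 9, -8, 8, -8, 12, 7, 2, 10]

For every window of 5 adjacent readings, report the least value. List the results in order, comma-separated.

-7, -8, -8, -8, -8, -8, -8, -8

3 -4 1 -7 9 → min -7
-4 1 -7 9 -8 → min -8
1 -7 9 -8 8 → min -8
-7 9 -8 8 -8 → min -8
9 -8 8 -8 12 → min -8
-8 8 -8 12 7 → min -8
8 -8 12 7 2 → min -8
-8 12 7 2 10 → min -8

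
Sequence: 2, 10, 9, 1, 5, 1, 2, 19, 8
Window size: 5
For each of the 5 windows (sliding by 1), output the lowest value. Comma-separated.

[2, 10, 9, 1, 5] → min 1
[10, 9, 1, 5, 1] → min 1
[9, 1, 5, 1, 2] → min 1
[1, 5, 1, 2, 19] → min 1
[5, 1, 2, 19, 8] → min 1

1, 1, 1, 1, 1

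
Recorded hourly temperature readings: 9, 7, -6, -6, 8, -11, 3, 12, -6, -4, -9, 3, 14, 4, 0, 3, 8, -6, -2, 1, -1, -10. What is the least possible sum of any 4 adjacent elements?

-16

Window sums for each of the 19 positions:
9 7 -6 -6 → sum 4
7 -6 -6 8 → sum 3
-6 -6 8 -11 → sum -15
-6 8 -11 3 → sum -6
8 -11 3 12 → sum 12
-11 3 12 -6 → sum -2
3 12 -6 -4 → sum 5
12 -6 -4 -9 → sum -7
-6 -4 -9 3 → sum -16
-4 -9 3 14 → sum 4
-9 3 14 4 → sum 12
3 14 4 0 → sum 21
14 4 0 3 → sum 21
4 0 3 8 → sum 15
0 3 8 -6 → sum 5
3 8 -6 -2 → sum 3
8 -6 -2 1 → sum 1
-6 -2 1 -1 → sum -8
-2 1 -1 -10 → sum -12
Least of these is -16.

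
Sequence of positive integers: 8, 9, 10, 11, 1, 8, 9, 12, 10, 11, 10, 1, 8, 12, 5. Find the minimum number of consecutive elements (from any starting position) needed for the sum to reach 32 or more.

add 8: running sum 8 < 32
add 9: running sum 17 < 32
add 10: running sum 27 < 32
end 3: [8, 9, 10, 11] sum 38, len 4
end 4: [8, 9, 10, 11, 1] sum 39, len 5
end 5: [9, 10, 11, 1, 8] sum 39, len 5
end 6: [10, 11, 1, 8, 9] sum 39, len 5
end 7: [11, 1, 8, 9, 12] sum 41, len 5
end 8: [8, 9, 12, 10] sum 39, len 4
end 9: [12, 10, 11] sum 33, len 3
end 10: [12, 10, 11, 10] sum 43, len 4
end 11: [10, 11, 10, 1] sum 32, len 4
end 12: [10, 11, 10, 1, 8] sum 40, len 5
end 13: [11, 10, 1, 8, 12] sum 42, len 5
end 14: [10, 1, 8, 12, 5] sum 36, len 5
Shortest qualifying length: 3.

3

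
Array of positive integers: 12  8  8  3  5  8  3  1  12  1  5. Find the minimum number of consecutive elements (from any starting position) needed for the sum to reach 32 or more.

add 12: running sum 12 < 32
add 8: running sum 20 < 32
add 8: running sum 28 < 32
add 3: running sum 31 < 32
add 5: shortest ending here [12, 8, 8, 3, 5] sum 36, len 5
add 8: shortest ending here [8, 8, 3, 5, 8] sum 32, len 5
add 3: shortest ending here [8, 8, 3, 5, 8, 3] sum 35, len 6
add 1: shortest ending here [8, 8, 3, 5, 8, 3, 1] sum 36, len 7
add 12: shortest ending here [3, 5, 8, 3, 1, 12] sum 32, len 6
add 1: shortest ending here [3, 5, 8, 3, 1, 12, 1] sum 33, len 7
add 5: shortest ending here [5, 8, 3, 1, 12, 1, 5] sum 35, len 7
Shortest qualifying length: 5.

5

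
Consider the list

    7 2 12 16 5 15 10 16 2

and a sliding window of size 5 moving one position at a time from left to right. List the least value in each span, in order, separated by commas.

2, 2, 5, 5, 2

(7, 2, 12, 16, 5) → min 2
(2, 12, 16, 5, 15) → min 2
(12, 16, 5, 15, 10) → min 5
(16, 5, 15, 10, 16) → min 5
(5, 15, 10, 16, 2) → min 2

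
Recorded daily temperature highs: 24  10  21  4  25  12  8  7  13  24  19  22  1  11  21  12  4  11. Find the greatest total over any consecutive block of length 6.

Each size-6 window and its sum:
(24, 10, 21, 4, 25, 12) → sum 96
(10, 21, 4, 25, 12, 8) → sum 80
(21, 4, 25, 12, 8, 7) → sum 77
(4, 25, 12, 8, 7, 13) → sum 69
(25, 12, 8, 7, 13, 24) → sum 89
(12, 8, 7, 13, 24, 19) → sum 83
(8, 7, 13, 24, 19, 22) → sum 93
(7, 13, 24, 19, 22, 1) → sum 86
(13, 24, 19, 22, 1, 11) → sum 90
(24, 19, 22, 1, 11, 21) → sum 98
(19, 22, 1, 11, 21, 12) → sum 86
(22, 1, 11, 21, 12, 4) → sum 71
(1, 11, 21, 12, 4, 11) → sum 60
Greatest of these is 98.

98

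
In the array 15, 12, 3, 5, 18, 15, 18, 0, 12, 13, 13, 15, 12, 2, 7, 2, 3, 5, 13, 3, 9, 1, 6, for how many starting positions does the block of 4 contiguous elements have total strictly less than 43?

[15, 12, 3, 5] → sum 35  < 43 ✓
[12, 3, 5, 18] → sum 38  < 43 ✓
[3, 5, 18, 15] → sum 41  < 43 ✓
[5, 18, 15, 18] → sum 56
[18, 15, 18, 0] → sum 51
[15, 18, 0, 12] → sum 45
[18, 0, 12, 13] → sum 43
[0, 12, 13, 13] → sum 38  < 43 ✓
[12, 13, 13, 15] → sum 53
[13, 13, 15, 12] → sum 53
[13, 15, 12, 2] → sum 42  < 43 ✓
[15, 12, 2, 7] → sum 36  < 43 ✓
[12, 2, 7, 2] → sum 23  < 43 ✓
[2, 7, 2, 3] → sum 14  < 43 ✓
[7, 2, 3, 5] → sum 17  < 43 ✓
[2, 3, 5, 13] → sum 23  < 43 ✓
[3, 5, 13, 3] → sum 24  < 43 ✓
[5, 13, 3, 9] → sum 30  < 43 ✓
[13, 3, 9, 1] → sum 26  < 43 ✓
[3, 9, 1, 6] → sum 19  < 43 ✓
14 windows satisfy the condition.

14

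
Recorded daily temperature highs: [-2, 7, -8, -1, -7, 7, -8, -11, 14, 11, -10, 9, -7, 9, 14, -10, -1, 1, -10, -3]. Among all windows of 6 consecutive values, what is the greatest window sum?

26

Window sums for each of the 15 positions:
(-2, 7, -8, -1, -7, 7) → sum -4
(7, -8, -1, -7, 7, -8) → sum -10
(-8, -1, -7, 7, -8, -11) → sum -28
(-1, -7, 7, -8, -11, 14) → sum -6
(-7, 7, -8, -11, 14, 11) → sum 6
(7, -8, -11, 14, 11, -10) → sum 3
(-8, -11, 14, 11, -10, 9) → sum 5
(-11, 14, 11, -10, 9, -7) → sum 6
(14, 11, -10, 9, -7, 9) → sum 26
(11, -10, 9, -7, 9, 14) → sum 26
(-10, 9, -7, 9, 14, -10) → sum 5
(9, -7, 9, 14, -10, -1) → sum 14
(-7, 9, 14, -10, -1, 1) → sum 6
(9, 14, -10, -1, 1, -10) → sum 3
(14, -10, -1, 1, -10, -3) → sum -9
Greatest of these is 26.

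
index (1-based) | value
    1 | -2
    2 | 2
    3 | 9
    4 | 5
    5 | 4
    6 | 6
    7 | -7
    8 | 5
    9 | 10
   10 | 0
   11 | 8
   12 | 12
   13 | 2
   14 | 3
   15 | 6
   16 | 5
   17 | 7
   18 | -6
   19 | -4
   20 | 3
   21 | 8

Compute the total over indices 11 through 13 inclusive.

22

Elements at indices 11..13: 8, 12, 2
sum(8, 12, 2) = 22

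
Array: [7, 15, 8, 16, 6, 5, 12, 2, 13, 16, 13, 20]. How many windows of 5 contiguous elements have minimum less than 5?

7 15 8 16 6 → min 6
15 8 16 6 5 → min 5
8 16 6 5 12 → min 5
16 6 5 12 2 → min 2  < 5 ✓
6 5 12 2 13 → min 2  < 5 ✓
5 12 2 13 16 → min 2  < 5 ✓
12 2 13 16 13 → min 2  < 5 ✓
2 13 16 13 20 → min 2  < 5 ✓
5 windows satisfy the condition.

5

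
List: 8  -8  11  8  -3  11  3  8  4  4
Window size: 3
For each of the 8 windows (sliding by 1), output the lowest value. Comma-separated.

Sliding a size-3 window across the 10 values:
8 -8 11 → min -8
-8 11 8 → min -8
11 8 -3 → min -3
8 -3 11 → min -3
-3 11 3 → min -3
11 3 8 → min 3
3 8 4 → min 3
8 4 4 → min 4

-8, -8, -3, -3, -3, 3, 3, 4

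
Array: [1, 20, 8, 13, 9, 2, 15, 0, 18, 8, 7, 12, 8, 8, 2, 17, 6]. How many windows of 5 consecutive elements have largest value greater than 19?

2

(1, 20, 8, 13, 9) → max 20  > 19 ✓
(20, 8, 13, 9, 2) → max 20  > 19 ✓
(8, 13, 9, 2, 15) → max 15
(13, 9, 2, 15, 0) → max 15
(9, 2, 15, 0, 18) → max 18
(2, 15, 0, 18, 8) → max 18
(15, 0, 18, 8, 7) → max 18
(0, 18, 8, 7, 12) → max 18
(18, 8, 7, 12, 8) → max 18
(8, 7, 12, 8, 8) → max 12
(7, 12, 8, 8, 2) → max 12
(12, 8, 8, 2, 17) → max 17
(8, 8, 2, 17, 6) → max 17
2 windows satisfy the condition.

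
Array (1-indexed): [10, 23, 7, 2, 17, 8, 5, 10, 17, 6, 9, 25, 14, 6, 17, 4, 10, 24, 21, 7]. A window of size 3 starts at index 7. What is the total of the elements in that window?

32

Elements at indices 7..9: 5, 10, 17
sum(5, 10, 17) = 32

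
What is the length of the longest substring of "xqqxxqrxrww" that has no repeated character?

add x: [x] len 1
add q: [x, q] len 2
add q (repeat q, move left end past it): [q] len 1
add x: [q, x] len 2
add x (repeat x, move left end past it): [x] len 1
add q: [x, q] len 2
add r: [x, q, r] len 3
add x (repeat x, move left end past it): [q, r, x] len 3
add r (repeat r, move left end past it): [x, r] len 2
add w: [x, r, w] len 3
add w (repeat w, move left end past it): [w] len 1
Longest all-distinct length: 3.

3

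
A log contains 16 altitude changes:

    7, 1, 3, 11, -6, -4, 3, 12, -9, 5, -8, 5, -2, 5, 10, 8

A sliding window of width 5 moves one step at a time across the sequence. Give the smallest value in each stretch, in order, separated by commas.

-6, -6, -6, -6, -9, -9, -9, -9, -9, -8, -8, -2

7 1 3 11 -6 → min -6
1 3 11 -6 -4 → min -6
3 11 -6 -4 3 → min -6
11 -6 -4 3 12 → min -6
-6 -4 3 12 -9 → min -9
-4 3 12 -9 5 → min -9
3 12 -9 5 -8 → min -9
12 -9 5 -8 5 → min -9
-9 5 -8 5 -2 → min -9
5 -8 5 -2 5 → min -8
-8 5 -2 5 10 → min -8
5 -2 5 10 8 → min -2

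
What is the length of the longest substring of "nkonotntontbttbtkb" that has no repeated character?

4

add n: [n] len 1
add k: [n, k] len 2
add o: [n, k, o] len 3
add n (repeat n, move left end past it): [k, o, n] len 3
add o (repeat o, move left end past it): [n, o] len 2
add t: [n, o, t] len 3
add n (repeat n, move left end past it): [o, t, n] len 3
add t (repeat t, move left end past it): [n, t] len 2
add o: [n, t, o] len 3
add n (repeat n, move left end past it): [t, o, n] len 3
add t (repeat t, move left end past it): [o, n, t] len 3
add b: [o, n, t, b] len 4
add t (repeat t, move left end past it): [b, t] len 2
add t (repeat t, move left end past it): [t] len 1
add b: [t, b] len 2
add t (repeat t, move left end past it): [b, t] len 2
add k: [b, t, k] len 3
add b (repeat b, move left end past it): [t, k, b] len 3
Longest all-distinct length: 4.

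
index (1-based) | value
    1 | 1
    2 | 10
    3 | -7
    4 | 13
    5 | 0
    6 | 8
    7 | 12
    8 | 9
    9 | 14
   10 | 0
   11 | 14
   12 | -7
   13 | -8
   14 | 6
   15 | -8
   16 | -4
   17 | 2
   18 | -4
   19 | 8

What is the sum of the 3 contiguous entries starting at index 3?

Elements at indices 3..5: -7, 13, 0
sum(-7, 13, 0) = 6

6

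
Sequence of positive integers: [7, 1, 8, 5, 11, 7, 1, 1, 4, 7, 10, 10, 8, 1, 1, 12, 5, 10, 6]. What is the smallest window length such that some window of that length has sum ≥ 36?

5

add 7: running sum 7 < 36
add 1: running sum 8 < 36
add 8: running sum 16 < 36
add 5: running sum 21 < 36
add 11: running sum 32 < 36
add 7: shortest ending here [7, 1, 8, 5, 11, 7] sum 39, len 6
add 1: shortest ending here [7, 1, 8, 5, 11, 7, 1] sum 40, len 7
add 1: shortest ending here [7, 1, 8, 5, 11, 7, 1, 1] sum 41, len 8
add 4: shortest ending here [8, 5, 11, 7, 1, 1, 4] sum 37, len 7
add 7: shortest ending here [5, 11, 7, 1, 1, 4, 7] sum 36, len 7
add 10: shortest ending here [11, 7, 1, 1, 4, 7, 10] sum 41, len 7
add 10: shortest ending here [7, 1, 1, 4, 7, 10, 10] sum 40, len 7
add 8: shortest ending here [4, 7, 10, 10, 8] sum 39, len 5
add 1: shortest ending here [7, 10, 10, 8, 1] sum 36, len 5
add 1: shortest ending here [7, 10, 10, 8, 1, 1] sum 37, len 6
add 12: shortest ending here [10, 10, 8, 1, 1, 12] sum 42, len 6
add 5: shortest ending here [10, 8, 1, 1, 12, 5] sum 37, len 6
add 10: shortest ending here [8, 1, 1, 12, 5, 10] sum 37, len 6
add 6: shortest ending here [8, 1, 1, 12, 5, 10, 6] sum 43, len 7
Shortest qualifying length: 5.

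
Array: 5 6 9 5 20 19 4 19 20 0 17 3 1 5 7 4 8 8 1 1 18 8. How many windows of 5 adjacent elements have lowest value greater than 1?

[5, 6, 9, 5, 20] → min 5  > 1 ✓
[6, 9, 5, 20, 19] → min 5  > 1 ✓
[9, 5, 20, 19, 4] → min 4  > 1 ✓
[5, 20, 19, 4, 19] → min 4  > 1 ✓
[20, 19, 4, 19, 20] → min 4  > 1 ✓
[19, 4, 19, 20, 0] → min 0
[4, 19, 20, 0, 17] → min 0
[19, 20, 0, 17, 3] → min 0
[20, 0, 17, 3, 1] → min 0
[0, 17, 3, 1, 5] → min 0
[17, 3, 1, 5, 7] → min 1
[3, 1, 5, 7, 4] → min 1
[1, 5, 7, 4, 8] → min 1
[5, 7, 4, 8, 8] → min 4  > 1 ✓
[7, 4, 8, 8, 1] → min 1
[4, 8, 8, 1, 1] → min 1
[8, 8, 1, 1, 18] → min 1
[8, 1, 1, 18, 8] → min 1
6 windows satisfy the condition.

6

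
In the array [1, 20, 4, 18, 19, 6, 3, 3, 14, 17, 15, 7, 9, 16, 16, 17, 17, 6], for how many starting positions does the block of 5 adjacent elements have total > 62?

6

1 20 4 18 19 → sum 62
20 4 18 19 6 → sum 67  > 62 ✓
4 18 19 6 3 → sum 50
18 19 6 3 3 → sum 49
19 6 3 3 14 → sum 45
6 3 3 14 17 → sum 43
3 3 14 17 15 → sum 52
3 14 17 15 7 → sum 56
14 17 15 7 9 → sum 62
17 15 7 9 16 → sum 64  > 62 ✓
15 7 9 16 16 → sum 63  > 62 ✓
7 9 16 16 17 → sum 65  > 62 ✓
9 16 16 17 17 → sum 75  > 62 ✓
16 16 17 17 6 → sum 72  > 62 ✓
6 windows satisfy the condition.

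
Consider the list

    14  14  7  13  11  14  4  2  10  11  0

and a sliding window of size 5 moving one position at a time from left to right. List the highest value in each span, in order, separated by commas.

[14, 14, 7, 13, 11] → max 14
[14, 7, 13, 11, 14] → max 14
[7, 13, 11, 14, 4] → max 14
[13, 11, 14, 4, 2] → max 14
[11, 14, 4, 2, 10] → max 14
[14, 4, 2, 10, 11] → max 14
[4, 2, 10, 11, 0] → max 11

14, 14, 14, 14, 14, 14, 11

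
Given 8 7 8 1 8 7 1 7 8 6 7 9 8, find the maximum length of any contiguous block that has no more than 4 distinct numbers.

11

Extend right; when distinct count exceeds 4, shrink from the left:
add 8: window [8] (1 distinct), len 1
add 7: window [8, 7] (2 distinct), len 2
add 8: window [8, 7, 8] (2 distinct), len 3
add 1: window [8, 7, 8, 1] (3 distinct), len 4
add 8: window [8, 7, 8, 1, 8] (3 distinct), len 5
add 7: window [8, 7, 8, 1, 8, 7] (3 distinct), len 6
add 1: window [8, 7, 8, 1, 8, 7, 1] (3 distinct), len 7
add 7: window [8, 7, 8, 1, 8, 7, 1, 7] (3 distinct), len 8
add 8: window [8, 7, 8, 1, 8, 7, 1, 7, 8] (3 distinct), len 9
add 6: window [8, 7, 8, 1, 8, 7, 1, 7, 8, 6] (4 distinct), len 10
add 7: window [8, 7, 8, 1, 8, 7, 1, 7, 8, 6, 7] (4 distinct), len 11
add 9: window [7, 8, 6, 7, 9] (4 distinct), len 5
add 8: window [7, 8, 6, 7, 9, 8] (4 distinct), len 6
Longest length with ≤4 distinct: 11.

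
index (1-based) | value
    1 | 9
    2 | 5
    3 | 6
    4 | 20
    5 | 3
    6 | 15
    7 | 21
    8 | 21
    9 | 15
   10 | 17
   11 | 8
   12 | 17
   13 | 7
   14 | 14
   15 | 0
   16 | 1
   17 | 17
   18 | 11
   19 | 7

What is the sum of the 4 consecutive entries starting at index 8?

61

Elements at indices 8..11: 21, 15, 17, 8
sum(21, 15, 17, 8) = 61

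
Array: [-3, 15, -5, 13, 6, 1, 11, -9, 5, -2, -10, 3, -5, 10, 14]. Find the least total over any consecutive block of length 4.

Window sums for each of the 12 positions:
(-3, 15, -5, 13) → sum 20
(15, -5, 13, 6) → sum 29
(-5, 13, 6, 1) → sum 15
(13, 6, 1, 11) → sum 31
(6, 1, 11, -9) → sum 9
(1, 11, -9, 5) → sum 8
(11, -9, 5, -2) → sum 5
(-9, 5, -2, -10) → sum -16
(5, -2, -10, 3) → sum -4
(-2, -10, 3, -5) → sum -14
(-10, 3, -5, 10) → sum -2
(3, -5, 10, 14) → sum 22
Least of these is -16.

-16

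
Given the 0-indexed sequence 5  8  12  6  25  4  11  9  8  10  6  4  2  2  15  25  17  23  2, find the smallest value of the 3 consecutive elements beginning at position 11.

2

Elements at indices 11..13: 4, 2, 2
min(4, 2, 2) = 2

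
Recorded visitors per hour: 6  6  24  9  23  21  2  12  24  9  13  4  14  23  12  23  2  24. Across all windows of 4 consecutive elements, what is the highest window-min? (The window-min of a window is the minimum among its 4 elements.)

12

[6, 6, 24, 9] → min 6
[6, 24, 9, 23] → min 6
[24, 9, 23, 21] → min 9
[9, 23, 21, 2] → min 2
[23, 21, 2, 12] → min 2
[21, 2, 12, 24] → min 2
[2, 12, 24, 9] → min 2
[12, 24, 9, 13] → min 9
[24, 9, 13, 4] → min 4
[9, 13, 4, 14] → min 4
[13, 4, 14, 23] → min 4
[4, 14, 23, 12] → min 4
[14, 23, 12, 23] → min 12
[23, 12, 23, 2] → min 2
[12, 23, 2, 24] → min 2
Highest of these is 12.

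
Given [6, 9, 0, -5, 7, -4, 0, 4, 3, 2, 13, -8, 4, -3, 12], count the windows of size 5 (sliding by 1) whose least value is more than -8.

6 9 0 -5 7 → min -5  > -8 ✓
9 0 -5 7 -4 → min -5  > -8 ✓
0 -5 7 -4 0 → min -5  > -8 ✓
-5 7 -4 0 4 → min -5  > -8 ✓
7 -4 0 4 3 → min -4  > -8 ✓
-4 0 4 3 2 → min -4  > -8 ✓
0 4 3 2 13 → min 0  > -8 ✓
4 3 2 13 -8 → min -8
3 2 13 -8 4 → min -8
2 13 -8 4 -3 → min -8
13 -8 4 -3 12 → min -8
7 windows satisfy the condition.

7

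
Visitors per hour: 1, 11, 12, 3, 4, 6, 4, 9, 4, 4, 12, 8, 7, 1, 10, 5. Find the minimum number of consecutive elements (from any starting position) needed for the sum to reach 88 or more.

add 1: running sum 1 < 88
add 11: running sum 12 < 88
add 12: running sum 24 < 88
add 3: running sum 27 < 88
add 4: running sum 31 < 88
add 6: running sum 37 < 88
add 4: running sum 41 < 88
add 9: running sum 50 < 88
add 4: running sum 54 < 88
add 4: running sum 58 < 88
add 12: running sum 70 < 88
add 8: running sum 78 < 88
add 7: running sum 85 < 88
add 1: running sum 86 < 88
end 14: [11, 12, 3, 4, 6, 4, 9, 4, 4, 12, 8, 7, 1, 10] sum 95, len 14
end 15: [12, 3, 4, 6, 4, 9, 4, 4, 12, 8, 7, 1, 10, 5] sum 89, len 14
Shortest qualifying length: 14.

14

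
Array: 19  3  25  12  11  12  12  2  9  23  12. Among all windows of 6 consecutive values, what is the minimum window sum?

Window sums for each of the 6 positions:
(19, 3, 25, 12, 11, 12) → sum 82
(3, 25, 12, 11, 12, 12) → sum 75
(25, 12, 11, 12, 12, 2) → sum 74
(12, 11, 12, 12, 2, 9) → sum 58
(11, 12, 12, 2, 9, 23) → sum 69
(12, 12, 2, 9, 23, 12) → sum 70
Minimum of these is 58.

58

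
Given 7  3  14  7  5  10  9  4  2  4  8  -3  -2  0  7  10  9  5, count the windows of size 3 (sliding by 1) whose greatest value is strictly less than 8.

3

7 3 14 → max 14
3 14 7 → max 14
14 7 5 → max 14
7 5 10 → max 10
5 10 9 → max 10
10 9 4 → max 10
9 4 2 → max 9
4 2 4 → max 4  < 8 ✓
2 4 8 → max 8
4 8 -3 → max 8
8 -3 -2 → max 8
-3 -2 0 → max 0  < 8 ✓
-2 0 7 → max 7  < 8 ✓
0 7 10 → max 10
7 10 9 → max 10
10 9 5 → max 10
3 windows satisfy the condition.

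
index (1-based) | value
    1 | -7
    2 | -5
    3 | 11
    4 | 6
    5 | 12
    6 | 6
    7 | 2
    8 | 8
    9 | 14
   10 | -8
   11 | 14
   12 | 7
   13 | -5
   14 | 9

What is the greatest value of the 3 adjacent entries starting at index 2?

Elements at indices 2..4: -5, 11, 6
max(-5, 11, 6) = 11

11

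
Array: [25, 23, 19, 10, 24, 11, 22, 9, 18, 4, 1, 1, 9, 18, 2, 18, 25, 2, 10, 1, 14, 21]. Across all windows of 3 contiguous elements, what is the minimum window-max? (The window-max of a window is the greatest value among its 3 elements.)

4

(25, 23, 19) → max 25
(23, 19, 10) → max 23
(19, 10, 24) → max 24
(10, 24, 11) → max 24
(24, 11, 22) → max 24
(11, 22, 9) → max 22
(22, 9, 18) → max 22
(9, 18, 4) → max 18
(18, 4, 1) → max 18
(4, 1, 1) → max 4
(1, 1, 9) → max 9
(1, 9, 18) → max 18
(9, 18, 2) → max 18
(18, 2, 18) → max 18
(2, 18, 25) → max 25
(18, 25, 2) → max 25
(25, 2, 10) → max 25
(2, 10, 1) → max 10
(10, 1, 14) → max 14
(1, 14, 21) → max 21
Minimum of these is 4.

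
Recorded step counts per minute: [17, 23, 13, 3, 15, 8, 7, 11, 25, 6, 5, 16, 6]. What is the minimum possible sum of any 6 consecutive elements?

57

(17, 23, 13, 3, 15, 8) → sum 79
(23, 13, 3, 15, 8, 7) → sum 69
(13, 3, 15, 8, 7, 11) → sum 57
(3, 15, 8, 7, 11, 25) → sum 69
(15, 8, 7, 11, 25, 6) → sum 72
(8, 7, 11, 25, 6, 5) → sum 62
(7, 11, 25, 6, 5, 16) → sum 70
(11, 25, 6, 5, 16, 6) → sum 69
Minimum of these is 57.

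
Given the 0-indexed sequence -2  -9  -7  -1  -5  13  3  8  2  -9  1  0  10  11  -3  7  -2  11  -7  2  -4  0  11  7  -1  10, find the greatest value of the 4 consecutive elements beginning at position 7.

8

Elements at indices 7..10: 8, 2, -9, 1
max(8, 2, -9, 1) = 8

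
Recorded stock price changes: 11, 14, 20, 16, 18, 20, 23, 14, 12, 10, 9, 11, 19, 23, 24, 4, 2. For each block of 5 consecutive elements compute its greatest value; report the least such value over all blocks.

Each size-5 window and its max:
(11, 14, 20, 16, 18) → max 20
(14, 20, 16, 18, 20) → max 20
(20, 16, 18, 20, 23) → max 23
(16, 18, 20, 23, 14) → max 23
(18, 20, 23, 14, 12) → max 23
(20, 23, 14, 12, 10) → max 23
(23, 14, 12, 10, 9) → max 23
(14, 12, 10, 9, 11) → max 14
(12, 10, 9, 11, 19) → max 19
(10, 9, 11, 19, 23) → max 23
(9, 11, 19, 23, 24) → max 24
(11, 19, 23, 24, 4) → max 24
(19, 23, 24, 4, 2) → max 24
Least of these is 14.

14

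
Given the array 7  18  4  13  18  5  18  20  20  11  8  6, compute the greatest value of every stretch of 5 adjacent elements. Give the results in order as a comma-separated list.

18, 18, 18, 20, 20, 20, 20, 20

7 18 4 13 18 → max 18
18 4 13 18 5 → max 18
4 13 18 5 18 → max 18
13 18 5 18 20 → max 20
18 5 18 20 20 → max 20
5 18 20 20 11 → max 20
18 20 20 11 8 → max 20
20 20 11 8 6 → max 20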